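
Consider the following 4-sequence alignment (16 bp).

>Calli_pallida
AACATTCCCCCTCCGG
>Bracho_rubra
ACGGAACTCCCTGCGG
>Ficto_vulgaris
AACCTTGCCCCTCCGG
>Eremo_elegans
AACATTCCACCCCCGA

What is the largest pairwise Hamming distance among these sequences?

10

Pairwise Hamming distances:
  Calli_pallida vs Bracho_rubra: 7
  Calli_pallida vs Ficto_vulgaris: 2
  Calli_pallida vs Eremo_elegans: 3
  Bracho_rubra vs Ficto_vulgaris: 8
  Bracho_rubra vs Eremo_elegans: 10
  Ficto_vulgaris vs Eremo_elegans: 5
The largest is 10, between Bracho_rubra and Eremo_elegans.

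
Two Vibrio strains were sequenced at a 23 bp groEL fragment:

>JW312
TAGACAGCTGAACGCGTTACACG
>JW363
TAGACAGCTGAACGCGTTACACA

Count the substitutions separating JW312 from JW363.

Differing sites — 23:G/A.
That gives 1 mismatch out of 23 aligned sites, so the Hamming distance is 1.

1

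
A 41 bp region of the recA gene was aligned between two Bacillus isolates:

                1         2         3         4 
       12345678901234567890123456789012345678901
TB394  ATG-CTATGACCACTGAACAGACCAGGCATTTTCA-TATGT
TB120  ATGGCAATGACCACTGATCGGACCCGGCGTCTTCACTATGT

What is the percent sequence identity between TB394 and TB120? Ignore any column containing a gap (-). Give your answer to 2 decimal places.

84.62%

Excluding the 2 gap columns leaves 39 comparable sites.
Mismatches occur at site 6 (T/A), site 18 (A/T), site 20 (A/G), site 25 (A/C), site 29 (A/G), site 31 (T/C).
33 of the 39 comparable sites match, so the percent identity is 33/39 × 100 = 84.62%.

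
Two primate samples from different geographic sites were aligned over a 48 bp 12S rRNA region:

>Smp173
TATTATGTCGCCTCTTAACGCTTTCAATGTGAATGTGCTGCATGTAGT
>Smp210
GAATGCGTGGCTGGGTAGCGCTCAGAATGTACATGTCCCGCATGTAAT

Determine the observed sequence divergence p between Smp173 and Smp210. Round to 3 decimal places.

0.375

The sequences differ at positions 1 (T/G), 3 (T/A), 5 (A/G), 6 (T/C), 9 (C/G), 12 (C/T), 13 (T/G), 14 (C/G), 15 (T/G), 18 (A/G), 23 (T/C), 24 (T/A), 25 (C/G), 31 (G/A), 32 (A/C), 37 (G/C), 39 (T/C), 47 (G/A).
There are 18 differences over 48 sites, so p = 18/48 = 0.375.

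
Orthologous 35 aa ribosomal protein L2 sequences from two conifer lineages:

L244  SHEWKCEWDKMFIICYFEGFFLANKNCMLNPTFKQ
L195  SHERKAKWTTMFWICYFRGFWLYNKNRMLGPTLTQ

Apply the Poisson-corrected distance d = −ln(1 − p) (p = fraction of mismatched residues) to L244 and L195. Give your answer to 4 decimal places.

Mismatches occur at site 4 (W/R), site 6 (C/A), site 7 (E/K), site 9 (D/T), site 10 (K/T), site 13 (I/W), site 18 (E/R), site 21 (F/W), site 23 (A/Y), site 27 (C/R), site 30 (N/G), site 33 (F/L), site 34 (K/T).
p = 13/35 = 0.371429.
d = −ln(1 − 0.371429) = −ln(0.628571) = 0.4643.

0.4643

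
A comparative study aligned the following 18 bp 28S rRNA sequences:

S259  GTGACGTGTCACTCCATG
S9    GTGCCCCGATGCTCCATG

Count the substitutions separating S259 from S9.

6

The sequences differ at positions 4 (A/C), 6 (G/C), 7 (T/C), 9 (T/A), 10 (C/T), 11 (A/G).
That gives 6 mismatches out of 18 aligned sites, so the Hamming distance is 6.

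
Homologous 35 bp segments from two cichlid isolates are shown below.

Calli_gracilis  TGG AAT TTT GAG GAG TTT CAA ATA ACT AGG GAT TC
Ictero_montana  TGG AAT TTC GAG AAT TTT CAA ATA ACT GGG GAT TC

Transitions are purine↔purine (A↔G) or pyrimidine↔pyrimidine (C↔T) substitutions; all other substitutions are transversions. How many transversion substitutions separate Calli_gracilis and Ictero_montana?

Differing sites — 9:T/C (Ti); 13:G/A (Ti); 15:G/T (Tv); 28:A/G (Ti).
Of the 4 differences, 3 transitions and 1 transversion, so the answer is 1.

1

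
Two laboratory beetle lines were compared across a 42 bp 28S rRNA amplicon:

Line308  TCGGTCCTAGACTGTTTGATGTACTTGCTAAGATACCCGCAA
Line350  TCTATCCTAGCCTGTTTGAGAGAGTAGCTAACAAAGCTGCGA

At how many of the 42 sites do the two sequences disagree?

13

Mismatches occur at site 3 (G/T), site 4 (G/A), site 11 (A/C), site 20 (T/G), site 21 (G/A), site 22 (T/G), site 24 (C/G), site 26 (T/A), site 32 (G/C), site 34 (T/A), site 36 (C/G), site 38 (C/T), site 41 (A/G).
That gives 13 mismatches out of 42 aligned sites, so the Hamming distance is 13.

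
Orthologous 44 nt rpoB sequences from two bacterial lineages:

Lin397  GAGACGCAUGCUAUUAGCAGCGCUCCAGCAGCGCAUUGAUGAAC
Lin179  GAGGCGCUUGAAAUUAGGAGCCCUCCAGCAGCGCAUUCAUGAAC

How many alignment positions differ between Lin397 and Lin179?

Differing sites — 4:A/G; 8:A/U; 11:C/A; 12:U/A; 18:C/G; 22:G/C; 38:G/C.
That gives 7 mismatches out of 44 aligned sites, so the Hamming distance is 7.

7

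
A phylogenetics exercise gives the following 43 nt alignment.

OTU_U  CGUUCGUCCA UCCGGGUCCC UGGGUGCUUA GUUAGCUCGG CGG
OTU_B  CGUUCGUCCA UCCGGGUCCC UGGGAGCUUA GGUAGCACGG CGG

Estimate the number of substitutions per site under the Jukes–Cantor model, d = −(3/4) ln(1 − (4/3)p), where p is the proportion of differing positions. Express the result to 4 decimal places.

0.0732

Differing sites — 25:U/A; 32:U/G; 37:U/A.
p = 3/43 = 0.069767.
d = −0.75 · ln(1 − (4/3)·0.069767) = −0.75 · ln(0.906977) = −0.75 · (-0.097638) = 0.0732.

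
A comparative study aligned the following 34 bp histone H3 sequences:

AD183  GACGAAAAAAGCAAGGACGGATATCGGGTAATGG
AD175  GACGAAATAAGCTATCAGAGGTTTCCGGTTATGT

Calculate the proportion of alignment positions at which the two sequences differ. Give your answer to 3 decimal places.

Differing sites — 8:A/T; 13:A/T; 15:G/T; 16:G/C; 18:C/G; 19:G/A; 21:A/G; 23:A/T; 26:G/C; 30:A/T; 34:G/T.
There are 11 differences over 34 sites, so p = 11/34 = 0.324.

0.324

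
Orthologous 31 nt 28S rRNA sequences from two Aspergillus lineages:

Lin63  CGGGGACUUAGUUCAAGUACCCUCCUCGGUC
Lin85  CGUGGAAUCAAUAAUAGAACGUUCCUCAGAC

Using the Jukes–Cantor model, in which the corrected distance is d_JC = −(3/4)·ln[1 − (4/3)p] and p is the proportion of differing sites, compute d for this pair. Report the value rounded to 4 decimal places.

Mismatches occur at site 3 (G↔U), site 7 (C↔A), site 9 (U↔C), site 11 (G↔A), site 13 (U↔A), site 14 (C↔A), site 15 (A↔U), site 18 (U↔A), site 21 (C↔G), site 22 (C↔U), site 28 (G↔A), site 30 (U↔A).
p = 12/31 = 0.387097.
d = −0.75 · ln(1 − (4/3)·0.387097) = −0.75 · ln(0.483871) = −0.75 · (-0.725937) = 0.5445.

0.5445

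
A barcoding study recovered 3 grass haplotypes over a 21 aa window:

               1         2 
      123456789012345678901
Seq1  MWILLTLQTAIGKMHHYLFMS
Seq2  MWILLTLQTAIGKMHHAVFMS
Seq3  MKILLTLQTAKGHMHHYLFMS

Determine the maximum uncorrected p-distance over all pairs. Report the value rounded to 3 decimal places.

0.238

Pairwise Hamming distances:
  Seq1 vs Seq2: 2
  Seq1 vs Seq3: 3
  Seq2 vs Seq3: 5
The largest is 5 mismatches, between Seq2 and Seq3; p = 5/21 = 0.238.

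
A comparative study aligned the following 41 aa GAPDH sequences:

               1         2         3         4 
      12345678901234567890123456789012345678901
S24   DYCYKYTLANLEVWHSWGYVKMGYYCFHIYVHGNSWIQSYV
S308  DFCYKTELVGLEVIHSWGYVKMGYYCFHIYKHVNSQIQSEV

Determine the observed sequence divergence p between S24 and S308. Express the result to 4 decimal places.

0.2439

Mismatches occur at site 2 (Y→F), site 6 (Y→T), site 7 (T→E), site 9 (A→V), site 10 (N→G), site 14 (W→I), site 31 (V→K), site 33 (G→V), site 36 (W→Q), site 40 (Y→E).
There are 10 differences over 41 sites, so p = 10/41 = 0.2439.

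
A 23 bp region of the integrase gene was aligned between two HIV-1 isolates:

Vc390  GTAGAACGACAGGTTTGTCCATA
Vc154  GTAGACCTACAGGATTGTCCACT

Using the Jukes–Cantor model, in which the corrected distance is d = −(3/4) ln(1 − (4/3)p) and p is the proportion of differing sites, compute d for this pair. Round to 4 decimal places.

The sequences differ at positions 6 (A/C), 8 (G/T), 14 (T/A), 22 (T/C), 23 (A/T).
p = 5/23 = 0.217391.
d = −0.75 · ln(1 − (4/3)·0.217391) = −0.75 · ln(0.710145) = −0.75 · (-0.342286) = 0.2567.

0.2567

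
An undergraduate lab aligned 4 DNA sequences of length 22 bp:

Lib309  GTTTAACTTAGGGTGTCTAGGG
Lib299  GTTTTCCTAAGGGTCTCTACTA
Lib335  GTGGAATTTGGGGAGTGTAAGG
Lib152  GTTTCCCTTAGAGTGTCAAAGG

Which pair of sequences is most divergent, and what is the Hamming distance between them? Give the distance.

13

Pairwise Hamming distances:
  Lib309 vs Lib299: 7
  Lib309 vs Lib335: 7
  Lib309 vs Lib152: 5
  Lib299 vs Lib335: 13
  Lib299 vs Lib152: 8
  Lib335 vs Lib152: 10
The largest is 13, between Lib299 and Lib335.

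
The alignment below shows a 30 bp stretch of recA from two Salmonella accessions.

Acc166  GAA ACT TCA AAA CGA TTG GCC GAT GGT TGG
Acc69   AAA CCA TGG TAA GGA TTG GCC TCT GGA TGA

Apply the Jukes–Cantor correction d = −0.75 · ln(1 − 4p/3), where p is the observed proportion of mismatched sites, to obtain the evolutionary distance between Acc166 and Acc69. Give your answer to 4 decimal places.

0.5034

Mismatches occur at site 1 (G→A), site 4 (A→C), site 6 (T→A), site 8 (C→G), site 9 (A→G), site 10 (A→T), site 13 (C→G), site 22 (G→T), site 23 (A→C), site 27 (T→A), site 30 (G→A).
p = 11/30 = 0.366667.
d = −0.75 · ln(1 − (4/3)·0.366667) = −0.75 · ln(0.511111) = −0.75 · (-0.671168) = 0.5034.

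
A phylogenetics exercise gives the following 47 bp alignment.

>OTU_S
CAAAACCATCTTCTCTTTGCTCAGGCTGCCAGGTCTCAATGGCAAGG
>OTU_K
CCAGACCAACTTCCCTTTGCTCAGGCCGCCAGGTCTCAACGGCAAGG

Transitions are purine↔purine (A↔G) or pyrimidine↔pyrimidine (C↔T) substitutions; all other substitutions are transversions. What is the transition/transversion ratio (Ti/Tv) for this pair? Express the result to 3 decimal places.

Differing sites — 2:A/C (Tv); 4:A/G (Ti); 9:T/A (Tv); 14:T/C (Ti); 27:T/C (Ti); 40:T/C (Ti).
Of the 6 differences, 4 transitions and 2 transversions, so Ti/Tv = 4/2 = 2.000.

2.000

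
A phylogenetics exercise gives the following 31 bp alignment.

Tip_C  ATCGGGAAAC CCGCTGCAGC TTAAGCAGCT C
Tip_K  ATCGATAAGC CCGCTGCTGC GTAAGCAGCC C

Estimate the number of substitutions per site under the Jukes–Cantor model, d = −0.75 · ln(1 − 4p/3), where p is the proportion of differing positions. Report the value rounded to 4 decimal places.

The sequences differ at positions 5 (G/A), 6 (G/T), 9 (A/G), 18 (A/T), 21 (T/G), 30 (T/C).
p = 6/31 = 0.193548.
d = −0.75 · ln(1 − (4/3)·0.193548) = −0.75 · ln(0.741936) = −0.75 · (-0.298492) = 0.2239.

0.2239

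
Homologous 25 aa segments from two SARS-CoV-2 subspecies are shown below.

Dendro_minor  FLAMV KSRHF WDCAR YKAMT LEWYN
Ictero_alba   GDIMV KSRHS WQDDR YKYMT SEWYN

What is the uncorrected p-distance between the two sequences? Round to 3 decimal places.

0.360

The sequences differ at positions 1 (F/G), 2 (L/D), 3 (A/I), 10 (F/S), 12 (D/Q), 13 (C/D), 14 (A/D), 18 (A/Y), 21 (L/S).
There are 9 differences over 25 sites, so p = 9/25 = 0.360.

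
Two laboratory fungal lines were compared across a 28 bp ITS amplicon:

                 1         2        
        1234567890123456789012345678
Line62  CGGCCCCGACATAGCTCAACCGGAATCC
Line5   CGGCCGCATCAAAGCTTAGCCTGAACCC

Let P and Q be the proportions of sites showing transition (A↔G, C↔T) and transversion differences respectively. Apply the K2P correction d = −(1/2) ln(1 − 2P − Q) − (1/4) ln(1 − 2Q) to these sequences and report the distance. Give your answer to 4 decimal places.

0.3639

Differing sites — 6:C/G (Tv); 8:G/A (Ti); 9:A/T (Tv); 12:T/A (Tv); 17:C/T (Ti); 19:A/G (Ti); 22:G/T (Tv); 26:T/C (Ti).
Of the 8 differences, 4 transitions and 4 transversions over 28 sites: P = 4/28 = 0.142857, Q = 4/28 = 0.142857.
d = −0.5·ln(0.571429) − 0.25·ln(0.714286) = −0.5·(-0.559615) − 0.25·(-0.336472) = 0.3639.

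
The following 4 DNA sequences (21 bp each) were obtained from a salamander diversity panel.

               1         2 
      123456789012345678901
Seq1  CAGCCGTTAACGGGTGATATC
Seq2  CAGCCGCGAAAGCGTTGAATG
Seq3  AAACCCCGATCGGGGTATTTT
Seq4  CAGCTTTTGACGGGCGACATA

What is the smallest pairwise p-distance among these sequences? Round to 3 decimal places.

Pairwise Hamming distances:
  Seq1 vs Seq2: 8
  Seq1 vs Seq3: 10
  Seq1 vs Seq4: 6
  Seq2 vs Seq3: 11
  Seq2 vs Seq4: 12
  Seq3 vs Seq4: 13
The smallest is 6 mismatches, between Seq1 and Seq4; p = 6/21 = 0.286.

0.286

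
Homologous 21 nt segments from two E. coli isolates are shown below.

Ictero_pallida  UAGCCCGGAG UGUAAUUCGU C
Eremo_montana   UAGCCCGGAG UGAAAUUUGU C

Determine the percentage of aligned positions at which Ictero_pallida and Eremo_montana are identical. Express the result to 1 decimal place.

Differing sites — 13:U/A; 18:C/U.
19 of the 21 sites match, so the percent identity is 19/21 × 100 = 90.5%.

90.5%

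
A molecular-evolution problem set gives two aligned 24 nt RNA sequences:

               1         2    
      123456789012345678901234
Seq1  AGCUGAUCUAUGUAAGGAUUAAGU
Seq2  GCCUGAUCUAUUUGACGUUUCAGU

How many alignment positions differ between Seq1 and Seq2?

7

Differing sites — 1:A/G; 2:G/C; 12:G/U; 14:A/G; 16:G/C; 18:A/U; 21:A/C.
That gives 7 mismatches out of 24 aligned sites, so the Hamming distance is 7.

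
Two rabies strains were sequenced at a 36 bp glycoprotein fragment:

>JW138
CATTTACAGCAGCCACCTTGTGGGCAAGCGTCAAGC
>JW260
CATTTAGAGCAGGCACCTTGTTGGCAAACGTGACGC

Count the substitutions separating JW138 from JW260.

6

The sequences differ at positions 7 (C/G), 13 (C/G), 22 (G/T), 28 (G/A), 32 (C/G), 34 (A/C).
That gives 6 mismatches out of 36 aligned sites, so the Hamming distance is 6.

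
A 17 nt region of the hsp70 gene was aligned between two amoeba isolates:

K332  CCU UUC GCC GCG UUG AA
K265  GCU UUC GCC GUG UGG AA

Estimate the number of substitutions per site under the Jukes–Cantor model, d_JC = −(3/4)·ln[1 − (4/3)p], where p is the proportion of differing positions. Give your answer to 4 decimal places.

Mismatches occur at site 1 (C→G), site 11 (C→U), site 14 (U→G).
p = 3/17 = 0.176471.
d = −0.75 · ln(1 − (4/3)·0.176471) = −0.75 · ln(0.764705) = −0.75 · (-0.268265) = 0.2012.

0.2012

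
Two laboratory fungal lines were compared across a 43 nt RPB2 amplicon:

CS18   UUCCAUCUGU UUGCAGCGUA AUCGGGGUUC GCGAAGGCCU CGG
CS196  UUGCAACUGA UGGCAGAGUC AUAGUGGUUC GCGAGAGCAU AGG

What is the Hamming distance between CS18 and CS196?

Differing sites — 3:C/G; 6:U/A; 10:U/A; 12:U/G; 17:C/A; 20:A/C; 23:C/A; 25:G/U; 35:A/G; 36:G/A; 39:C/A; 41:C/A.
That gives 12 mismatches out of 43 aligned sites, so the Hamming distance is 12.

12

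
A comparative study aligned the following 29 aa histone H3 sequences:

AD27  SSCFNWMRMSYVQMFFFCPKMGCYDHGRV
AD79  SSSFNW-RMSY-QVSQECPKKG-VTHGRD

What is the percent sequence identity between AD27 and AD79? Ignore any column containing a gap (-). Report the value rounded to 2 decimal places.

Excluding the 3 gap columns leaves 26 comparable sites.
The sequences differ at positions 3 (C/S), 14 (M/V), 15 (F/S), 16 (F/Q), 17 (F/E), 21 (M/K), 24 (Y/V), 25 (D/T), 29 (V/D).
17 of the 26 comparable sites match, so the percent identity is 17/26 × 100 = 65.38%.

65.38%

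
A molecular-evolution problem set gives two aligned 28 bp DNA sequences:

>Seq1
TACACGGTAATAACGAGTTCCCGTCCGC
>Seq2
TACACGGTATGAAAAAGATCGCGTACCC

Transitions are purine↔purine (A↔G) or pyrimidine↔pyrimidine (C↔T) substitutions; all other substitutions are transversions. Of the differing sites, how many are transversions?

7

Differing sites — 10:A/T (Tv); 11:T/G (Tv); 14:C/A (Tv); 15:G/A (Ti); 18:T/A (Tv); 21:C/G (Tv); 25:C/A (Tv); 27:G/C (Tv).
Of the 8 differences, 1 transition and 7 transversions, so the answer is 7.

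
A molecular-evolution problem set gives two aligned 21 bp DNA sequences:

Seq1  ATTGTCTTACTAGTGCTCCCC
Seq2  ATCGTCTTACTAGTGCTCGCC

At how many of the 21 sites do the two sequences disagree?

2

Mismatches occur at site 3 (T↔C), site 19 (C↔G).
That gives 2 mismatches out of 21 aligned sites, so the Hamming distance is 2.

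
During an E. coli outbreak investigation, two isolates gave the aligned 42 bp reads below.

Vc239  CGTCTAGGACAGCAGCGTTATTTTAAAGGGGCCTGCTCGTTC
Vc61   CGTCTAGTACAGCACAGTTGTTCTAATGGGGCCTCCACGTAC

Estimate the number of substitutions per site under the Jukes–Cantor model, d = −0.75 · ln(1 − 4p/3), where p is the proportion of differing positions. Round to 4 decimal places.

Mismatches occur at site 8 (G↔T), site 15 (G↔C), site 16 (C↔A), site 20 (A↔G), site 23 (T↔C), site 27 (A↔T), site 35 (G↔C), site 37 (T↔A), site 41 (T↔A).
p = 9/42 = 0.214286.
d = −0.75 · ln(1 − (4/3)·0.214286) = −0.75 · ln(0.714285) = −0.75 · (-0.336473) = 0.2524.

0.2524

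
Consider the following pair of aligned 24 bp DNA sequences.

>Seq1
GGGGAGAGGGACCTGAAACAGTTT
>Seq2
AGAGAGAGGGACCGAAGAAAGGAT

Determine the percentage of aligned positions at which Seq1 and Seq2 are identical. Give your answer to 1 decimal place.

Mismatches occur at site 1 (G/A), site 3 (G/A), site 14 (T/G), site 15 (G/A), site 17 (A/G), site 19 (C/A), site 22 (T/G), site 23 (T/A).
16 of the 24 sites match, so the percent identity is 16/24 × 100 = 66.7%.

66.7%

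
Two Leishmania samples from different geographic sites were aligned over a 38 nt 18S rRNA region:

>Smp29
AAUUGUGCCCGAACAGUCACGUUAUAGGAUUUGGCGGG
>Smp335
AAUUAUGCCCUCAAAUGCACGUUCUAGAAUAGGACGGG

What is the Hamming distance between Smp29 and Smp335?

11

Differing sites — 5:G/A; 11:G/U; 12:A/C; 14:C/A; 16:G/U; 17:U/G; 24:A/C; 28:G/A; 31:U/A; 32:U/G; 34:G/A.
That gives 11 mismatches out of 38 aligned sites, so the Hamming distance is 11.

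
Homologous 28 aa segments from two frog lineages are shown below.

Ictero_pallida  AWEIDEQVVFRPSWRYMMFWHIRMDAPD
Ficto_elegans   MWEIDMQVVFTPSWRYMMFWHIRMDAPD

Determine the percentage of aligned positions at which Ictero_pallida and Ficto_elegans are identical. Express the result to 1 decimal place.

89.3%

Mismatches occur at site 1 (A/M), site 6 (E/M), site 11 (R/T).
25 of the 28 sites match, so the percent identity is 25/28 × 100 = 89.3%.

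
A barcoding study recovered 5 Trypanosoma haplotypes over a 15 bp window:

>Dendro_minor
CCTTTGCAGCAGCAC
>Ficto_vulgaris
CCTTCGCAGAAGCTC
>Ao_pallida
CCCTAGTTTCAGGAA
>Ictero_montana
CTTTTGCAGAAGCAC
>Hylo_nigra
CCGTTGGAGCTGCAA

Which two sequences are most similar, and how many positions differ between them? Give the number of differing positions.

Pairwise Hamming distances:
  Dendro_minor vs Ficto_vulgaris: 3
  Dendro_minor vs Ao_pallida: 7
  Dendro_minor vs Ictero_montana: 2
  Dendro_minor vs Hylo_nigra: 4
  Ficto_vulgaris vs Ao_pallida: 9
  Ficto_vulgaris vs Ictero_montana: 3
  Ficto_vulgaris vs Hylo_nigra: 7
  Ao_pallida vs Ictero_montana: 9
  Ao_pallida vs Hylo_nigra: 7
  Ictero_montana vs Hylo_nigra: 6
The smallest is 2, between Dendro_minor and Ictero_montana.

2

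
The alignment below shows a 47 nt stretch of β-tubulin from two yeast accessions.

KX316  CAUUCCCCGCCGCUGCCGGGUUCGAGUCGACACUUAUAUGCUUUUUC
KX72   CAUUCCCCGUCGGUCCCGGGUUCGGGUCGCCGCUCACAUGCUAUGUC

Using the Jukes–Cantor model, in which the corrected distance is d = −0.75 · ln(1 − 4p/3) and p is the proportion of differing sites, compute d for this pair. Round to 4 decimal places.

0.2502

Differing sites — 10:C/U; 13:C/G; 15:G/C; 25:A/G; 30:A/C; 32:A/G; 35:U/C; 37:U/C; 43:U/A; 45:U/G.
p = 10/47 = 0.212766.
d = −0.75 · ln(1 − (4/3)·0.212766) = −0.75 · ln(0.716312) = −0.75 · (-0.333639) = 0.2502.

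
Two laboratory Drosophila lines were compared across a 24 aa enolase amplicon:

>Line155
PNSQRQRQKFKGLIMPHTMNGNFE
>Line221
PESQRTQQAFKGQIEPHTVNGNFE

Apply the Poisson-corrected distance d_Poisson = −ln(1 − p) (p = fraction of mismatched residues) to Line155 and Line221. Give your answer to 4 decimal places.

Mismatches occur at site 2 (N→E), site 6 (Q→T), site 7 (R→Q), site 9 (K→A), site 13 (L→Q), site 15 (M→E), site 19 (M→V).
p = 7/24 = 0.291667.
d = −ln(1 − 0.291667) = −ln(0.708333) = 0.3448.

0.3448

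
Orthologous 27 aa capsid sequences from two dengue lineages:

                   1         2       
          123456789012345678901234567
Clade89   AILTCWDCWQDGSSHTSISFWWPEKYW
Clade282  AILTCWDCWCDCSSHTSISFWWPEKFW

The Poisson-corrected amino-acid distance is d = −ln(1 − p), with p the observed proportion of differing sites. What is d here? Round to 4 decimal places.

0.1178

The sequences differ at positions 10 (Q/C), 12 (G/C), 26 (Y/F).
p = 3/27 = 0.111111.
d = −ln(1 − 0.111111) = −ln(0.888889) = 0.1178.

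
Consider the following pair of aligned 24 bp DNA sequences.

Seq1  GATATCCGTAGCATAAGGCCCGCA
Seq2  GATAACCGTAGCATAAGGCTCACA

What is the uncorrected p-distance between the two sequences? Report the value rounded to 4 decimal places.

0.1250

Mismatches occur at site 5 (T/A), site 20 (C/T), site 22 (G/A).
There are 3 differences over 24 sites, so p = 3/24 = 0.1250.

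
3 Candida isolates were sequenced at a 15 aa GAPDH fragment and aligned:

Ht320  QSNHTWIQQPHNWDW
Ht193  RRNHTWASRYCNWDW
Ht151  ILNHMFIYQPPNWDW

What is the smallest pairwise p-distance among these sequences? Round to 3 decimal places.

Pairwise Hamming distances:
  Ht320 vs Ht193: 7
  Ht320 vs Ht151: 6
  Ht193 vs Ht151: 9
The smallest is 6 mismatches, between Ht320 and Ht151; p = 6/15 = 0.400.

0.400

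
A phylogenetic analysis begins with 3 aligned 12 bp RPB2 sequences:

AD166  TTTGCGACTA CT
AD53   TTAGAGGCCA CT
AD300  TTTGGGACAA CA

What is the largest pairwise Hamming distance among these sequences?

Pairwise Hamming distances:
  AD166 vs AD53: 4
  AD166 vs AD300: 3
  AD53 vs AD300: 5
The largest is 5, between AD53 and AD300.

5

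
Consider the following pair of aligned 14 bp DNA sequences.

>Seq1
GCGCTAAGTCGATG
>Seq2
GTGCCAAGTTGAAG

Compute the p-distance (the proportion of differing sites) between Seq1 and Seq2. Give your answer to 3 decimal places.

Differing sites — 2:C/T; 5:T/C; 10:C/T; 13:T/A.
There are 4 differences over 14 sites, so p = 4/14 = 0.286.

0.286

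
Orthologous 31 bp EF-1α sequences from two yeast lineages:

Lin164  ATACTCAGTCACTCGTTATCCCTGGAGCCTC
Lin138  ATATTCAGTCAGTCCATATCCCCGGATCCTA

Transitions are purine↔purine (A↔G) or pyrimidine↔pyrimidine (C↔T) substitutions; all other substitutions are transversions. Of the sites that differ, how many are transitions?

2

Mismatches occur at site 4 (C/T, transition), site 12 (C/G, transversion), site 15 (G/C, transversion), site 16 (T/A, transversion), site 23 (T/C, transition), site 27 (G/T, transversion), site 31 (C/A, transversion).
Of the 7 differences, 2 transitions and 5 transversions, so the answer is 2.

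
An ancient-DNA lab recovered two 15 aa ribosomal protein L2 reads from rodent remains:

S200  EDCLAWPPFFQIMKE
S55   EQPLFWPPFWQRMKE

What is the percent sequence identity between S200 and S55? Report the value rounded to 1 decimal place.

66.7%

Mismatches occur at site 2 (D/Q), site 3 (C/P), site 5 (A/F), site 10 (F/W), site 12 (I/R).
10 of the 15 sites match, so the percent identity is 10/15 × 100 = 66.7%.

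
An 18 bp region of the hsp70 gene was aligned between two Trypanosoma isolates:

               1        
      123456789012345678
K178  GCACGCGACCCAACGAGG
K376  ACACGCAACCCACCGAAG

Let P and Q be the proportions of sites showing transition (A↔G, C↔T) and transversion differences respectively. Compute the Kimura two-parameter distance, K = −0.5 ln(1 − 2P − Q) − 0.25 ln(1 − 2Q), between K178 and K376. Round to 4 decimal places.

The sequences differ at positions 1 (G/A, transition), 7 (G/A, transition), 13 (A/C, transversion), 17 (G/A, transition).
Of the 4 differences, 3 transitions and 1 transversion over 18 sites: P = 3/18 = 0.166667, Q = 1/18 = 0.055556.
d = −0.5·ln(0.611110) − 0.25·ln(0.888888) = −0.5·(-0.492478) − 0.25·(-0.117784) = 0.2757.

0.2757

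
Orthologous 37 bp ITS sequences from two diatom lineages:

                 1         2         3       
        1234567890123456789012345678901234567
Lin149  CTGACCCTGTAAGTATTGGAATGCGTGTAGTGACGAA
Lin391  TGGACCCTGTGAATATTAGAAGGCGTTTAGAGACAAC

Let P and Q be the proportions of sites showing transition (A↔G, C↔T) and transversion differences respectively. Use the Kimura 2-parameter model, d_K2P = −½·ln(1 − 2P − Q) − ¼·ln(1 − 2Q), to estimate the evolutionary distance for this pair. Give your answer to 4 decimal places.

0.3387

Mismatches occur at site 1 (C/T, transition), site 2 (T/G, transversion), site 11 (A/G, transition), site 13 (G/A, transition), site 18 (G/A, transition), site 22 (T/G, transversion), site 27 (G/T, transversion), site 31 (T/A, transversion), site 35 (G/A, transition), site 37 (A/C, transversion).
Of the 10 differences, 5 transitions and 5 transversions over 37 sites: P = 5/37 = 0.135135, Q = 5/37 = 0.135135.
d = −0.5·ln(0.594595) − 0.25·ln(0.729730) = −0.5·(-0.519875) − 0.25·(-0.315081) = 0.3387.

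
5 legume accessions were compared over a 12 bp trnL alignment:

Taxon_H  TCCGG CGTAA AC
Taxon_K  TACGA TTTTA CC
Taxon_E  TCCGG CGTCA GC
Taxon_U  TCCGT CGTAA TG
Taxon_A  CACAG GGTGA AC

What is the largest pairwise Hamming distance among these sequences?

Pairwise Hamming distances:
  Taxon_H vs Taxon_K: 6
  Taxon_H vs Taxon_E: 2
  Taxon_H vs Taxon_U: 3
  Taxon_H vs Taxon_A: 5
  Taxon_K vs Taxon_E: 6
  Taxon_K vs Taxon_U: 7
  Taxon_K vs Taxon_A: 7
  Taxon_E vs Taxon_U: 4
  Taxon_E vs Taxon_A: 6
  Taxon_U vs Taxon_A: 8
The largest is 8, between Taxon_U and Taxon_A.

8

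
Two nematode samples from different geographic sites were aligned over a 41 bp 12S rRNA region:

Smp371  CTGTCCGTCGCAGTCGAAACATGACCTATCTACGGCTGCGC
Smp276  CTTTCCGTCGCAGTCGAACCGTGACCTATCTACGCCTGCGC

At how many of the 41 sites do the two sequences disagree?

4

Differing sites — 3:G/T; 19:A/C; 21:A/G; 35:G/C.
That gives 4 mismatches out of 41 aligned sites, so the Hamming distance is 4.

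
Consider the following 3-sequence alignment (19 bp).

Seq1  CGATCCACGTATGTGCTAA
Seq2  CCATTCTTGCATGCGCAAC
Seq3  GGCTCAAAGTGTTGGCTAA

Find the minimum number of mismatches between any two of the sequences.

7

Pairwise Hamming distances:
  Seq1 vs Seq2: 8
  Seq1 vs Seq3: 7
  Seq2 vs Seq3: 13
The smallest is 7, between Seq1 and Seq3.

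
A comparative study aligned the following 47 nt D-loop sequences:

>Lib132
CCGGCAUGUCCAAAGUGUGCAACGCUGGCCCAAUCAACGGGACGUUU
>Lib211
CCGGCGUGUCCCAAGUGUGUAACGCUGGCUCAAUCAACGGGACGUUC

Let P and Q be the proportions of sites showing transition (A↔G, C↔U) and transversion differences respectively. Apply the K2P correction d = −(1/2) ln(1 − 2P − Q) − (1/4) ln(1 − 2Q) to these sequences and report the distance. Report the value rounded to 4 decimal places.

0.1172

Mismatches occur at site 6 (A/G, transition), site 12 (A/C, transversion), site 20 (C/U, transition), site 30 (C/U, transition), site 47 (U/C, transition).
Of the 5 differences, 4 transitions and 1 transversion over 47 sites: P = 4/47 = 0.085106, Q = 1/47 = 0.021277.
d = −0.5·ln(0.808511) − 0.25·ln(0.957446) = −0.5·(-0.212561) − 0.25·(-0.043486) = 0.1172.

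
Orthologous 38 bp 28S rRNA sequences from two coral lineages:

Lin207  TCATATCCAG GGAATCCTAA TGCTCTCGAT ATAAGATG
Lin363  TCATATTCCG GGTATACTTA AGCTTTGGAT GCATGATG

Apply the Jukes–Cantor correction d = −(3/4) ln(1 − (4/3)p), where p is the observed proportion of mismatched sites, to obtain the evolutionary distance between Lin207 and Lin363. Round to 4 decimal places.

Differing sites — 7:C/T; 9:A/C; 13:A/T; 16:C/A; 19:A/T; 21:T/A; 25:C/T; 27:C/G; 31:A/G; 32:T/C; 34:A/T.
p = 11/38 = 0.289474.
d = −0.75 · ln(1 − (4/3)·0.289474) = −0.75 · ln(0.614035) = −0.75 · (-0.487703) = 0.3658.

0.3658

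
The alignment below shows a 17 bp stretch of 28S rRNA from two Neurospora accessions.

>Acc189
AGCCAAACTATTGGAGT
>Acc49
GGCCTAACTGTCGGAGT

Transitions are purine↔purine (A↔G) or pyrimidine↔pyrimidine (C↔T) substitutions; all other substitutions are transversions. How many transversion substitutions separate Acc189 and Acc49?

1

Differing sites — 1:A/G (Ti); 5:A/T (Tv); 10:A/G (Ti); 12:T/C (Ti).
Of the 4 differences, 3 transitions and 1 transversion, so the answer is 1.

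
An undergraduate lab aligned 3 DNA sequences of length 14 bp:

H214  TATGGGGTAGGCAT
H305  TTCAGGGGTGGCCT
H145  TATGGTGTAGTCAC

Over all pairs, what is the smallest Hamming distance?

3

Pairwise Hamming distances:
  H214 vs H305: 6
  H214 vs H145: 3
  H305 vs H145: 9
The smallest is 3, between H214 and H145.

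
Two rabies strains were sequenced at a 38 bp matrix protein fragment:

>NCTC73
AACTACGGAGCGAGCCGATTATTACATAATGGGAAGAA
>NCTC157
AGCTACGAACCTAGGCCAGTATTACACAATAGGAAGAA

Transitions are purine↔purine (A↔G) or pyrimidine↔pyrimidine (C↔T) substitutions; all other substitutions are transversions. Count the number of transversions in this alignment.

5

The sequences differ at positions 2 (A/G, transition), 8 (G/A, transition), 10 (G/C, transversion), 12 (G/T, transversion), 15 (C/G, transversion), 17 (G/C, transversion), 19 (T/G, transversion), 27 (T/C, transition), 31 (G/A, transition).
Of the 9 differences, 4 transitions and 5 transversions, so the answer is 5.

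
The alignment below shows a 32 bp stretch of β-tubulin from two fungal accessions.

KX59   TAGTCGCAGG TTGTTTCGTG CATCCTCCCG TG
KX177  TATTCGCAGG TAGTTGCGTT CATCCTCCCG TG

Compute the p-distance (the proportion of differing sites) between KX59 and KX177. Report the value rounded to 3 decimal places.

Differing sites — 3:G/T; 12:T/A; 16:T/G; 20:G/T.
There are 4 differences over 32 sites, so p = 4/32 = 0.125.

0.125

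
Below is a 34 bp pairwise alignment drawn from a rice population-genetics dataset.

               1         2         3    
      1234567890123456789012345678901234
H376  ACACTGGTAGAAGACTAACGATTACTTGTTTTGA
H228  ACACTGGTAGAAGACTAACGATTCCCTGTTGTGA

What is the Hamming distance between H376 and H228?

3

Differing sites — 24:A/C; 26:T/C; 31:T/G.
That gives 3 mismatches out of 34 aligned sites, so the Hamming distance is 3.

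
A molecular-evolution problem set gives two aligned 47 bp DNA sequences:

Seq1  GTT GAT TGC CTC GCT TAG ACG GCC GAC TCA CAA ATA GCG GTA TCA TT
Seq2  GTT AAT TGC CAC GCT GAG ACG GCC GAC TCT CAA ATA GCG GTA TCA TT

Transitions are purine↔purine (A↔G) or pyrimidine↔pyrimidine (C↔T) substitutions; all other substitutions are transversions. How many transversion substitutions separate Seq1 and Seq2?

3

The sequences differ at positions 4 (G/A, transition), 11 (T/A, transversion), 16 (T/G, transversion), 30 (A/T, transversion).
Of the 4 differences, 1 transition and 3 transversions, so the answer is 3.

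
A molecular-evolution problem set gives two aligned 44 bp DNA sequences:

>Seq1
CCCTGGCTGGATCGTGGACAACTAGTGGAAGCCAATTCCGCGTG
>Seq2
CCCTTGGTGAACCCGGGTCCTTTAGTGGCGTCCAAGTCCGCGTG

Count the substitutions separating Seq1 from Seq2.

14

The sequences differ at positions 5 (G/T), 7 (C/G), 10 (G/A), 12 (T/C), 14 (G/C), 15 (T/G), 18 (A/T), 20 (A/C), 21 (A/T), 22 (C/T), 29 (A/C), 30 (A/G), 31 (G/T), 36 (T/G).
That gives 14 mismatches out of 44 aligned sites, so the Hamming distance is 14.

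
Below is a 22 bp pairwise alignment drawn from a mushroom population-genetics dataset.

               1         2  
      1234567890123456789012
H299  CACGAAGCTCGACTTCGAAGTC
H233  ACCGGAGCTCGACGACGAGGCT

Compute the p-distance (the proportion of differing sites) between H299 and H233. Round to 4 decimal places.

Mismatches occur at site 1 (C→A), site 2 (A→C), site 5 (A→G), site 14 (T→G), site 15 (T→A), site 19 (A→G), site 21 (T→C), site 22 (C→T).
There are 8 differences over 22 sites, so p = 8/22 = 0.3636.

0.3636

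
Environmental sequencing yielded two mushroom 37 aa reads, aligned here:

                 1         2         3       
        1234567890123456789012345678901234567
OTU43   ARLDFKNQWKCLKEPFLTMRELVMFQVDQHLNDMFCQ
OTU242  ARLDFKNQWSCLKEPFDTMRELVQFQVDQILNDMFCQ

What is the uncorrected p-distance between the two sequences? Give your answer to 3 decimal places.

0.108

Mismatches occur at site 10 (K/S), site 17 (L/D), site 24 (M/Q), site 30 (H/I).
There are 4 differences over 37 sites, so p = 4/37 = 0.108.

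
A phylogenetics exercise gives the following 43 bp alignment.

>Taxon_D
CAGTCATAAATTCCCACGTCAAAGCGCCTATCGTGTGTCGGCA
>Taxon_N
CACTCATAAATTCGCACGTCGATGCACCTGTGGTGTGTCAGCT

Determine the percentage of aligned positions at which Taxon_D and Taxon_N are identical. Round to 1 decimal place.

79.1%

The sequences differ at positions 3 (G/C), 14 (C/G), 21 (A/G), 23 (A/T), 26 (G/A), 30 (A/G), 32 (C/G), 40 (G/A), 43 (A/T).
34 of the 43 sites match, so the percent identity is 34/43 × 100 = 79.1%.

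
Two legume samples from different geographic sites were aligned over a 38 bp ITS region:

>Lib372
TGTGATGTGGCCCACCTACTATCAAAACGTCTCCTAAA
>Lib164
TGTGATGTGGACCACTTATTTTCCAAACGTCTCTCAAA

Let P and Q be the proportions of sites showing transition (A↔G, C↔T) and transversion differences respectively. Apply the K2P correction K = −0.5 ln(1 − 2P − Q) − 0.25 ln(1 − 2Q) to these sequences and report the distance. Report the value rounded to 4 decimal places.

Differing sites — 11:C/A (Tv); 16:C/T (Ti); 19:C/T (Ti); 21:A/T (Tv); 24:A/C (Tv); 34:C/T (Ti); 35:T/C (Ti).
Of the 7 differences, 4 transitions and 3 transversions over 38 sites: P = 4/38 = 0.105263, Q = 3/38 = 0.078947.
d = −0.5·ln(0.710527) − 0.25·ln(0.842106) = −0.5·(-0.341748) − 0.25·(-0.171849) = 0.2138.

0.2138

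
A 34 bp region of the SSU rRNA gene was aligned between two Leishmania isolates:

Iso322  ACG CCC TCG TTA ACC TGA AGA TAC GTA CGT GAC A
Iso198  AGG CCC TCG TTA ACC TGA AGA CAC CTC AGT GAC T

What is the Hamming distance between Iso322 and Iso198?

Differing sites — 2:C/G; 22:T/C; 25:G/C; 27:A/C; 28:C/A; 34:A/T.
That gives 6 mismatches out of 34 aligned sites, so the Hamming distance is 6.

6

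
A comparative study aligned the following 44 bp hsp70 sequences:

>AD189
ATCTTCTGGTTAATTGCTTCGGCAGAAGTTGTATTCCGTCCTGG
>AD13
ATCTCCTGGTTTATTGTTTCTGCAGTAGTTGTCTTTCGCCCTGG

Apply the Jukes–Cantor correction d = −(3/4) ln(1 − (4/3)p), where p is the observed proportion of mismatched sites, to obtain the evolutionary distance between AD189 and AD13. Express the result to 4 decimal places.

The sequences differ at positions 5 (T/C), 12 (A/T), 17 (C/T), 21 (G/T), 26 (A/T), 33 (A/C), 36 (C/T), 39 (T/C).
p = 8/44 = 0.181818.
d = −0.75 · ln(1 − (4/3)·0.181818) = −0.75 · ln(0.757576) = −0.75 · (-0.277631) = 0.2082.

0.2082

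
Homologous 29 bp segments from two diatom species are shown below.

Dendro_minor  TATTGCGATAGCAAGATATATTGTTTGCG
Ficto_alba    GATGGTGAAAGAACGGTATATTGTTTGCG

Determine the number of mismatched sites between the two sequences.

Mismatches occur at site 1 (T→G), site 4 (T→G), site 6 (C→T), site 9 (T→A), site 12 (C→A), site 14 (A→C), site 16 (A→G).
That gives 7 mismatches out of 29 aligned sites, so the Hamming distance is 7.

7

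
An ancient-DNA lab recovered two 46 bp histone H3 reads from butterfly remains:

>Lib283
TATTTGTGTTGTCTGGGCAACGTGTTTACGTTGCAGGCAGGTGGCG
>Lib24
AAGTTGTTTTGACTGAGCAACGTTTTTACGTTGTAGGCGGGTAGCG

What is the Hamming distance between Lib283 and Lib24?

The sequences differ at positions 1 (T/A), 3 (T/G), 8 (G/T), 12 (T/A), 16 (G/A), 24 (G/T), 34 (C/T), 39 (A/G), 43 (G/A).
That gives 9 mismatches out of 46 aligned sites, so the Hamming distance is 9.

9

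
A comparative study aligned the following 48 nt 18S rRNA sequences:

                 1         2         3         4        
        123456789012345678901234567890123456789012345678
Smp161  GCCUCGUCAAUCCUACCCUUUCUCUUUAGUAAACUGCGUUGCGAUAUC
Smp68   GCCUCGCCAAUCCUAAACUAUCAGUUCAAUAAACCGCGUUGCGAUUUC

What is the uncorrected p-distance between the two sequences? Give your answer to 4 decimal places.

The sequences differ at positions 7 (U/C), 16 (C/A), 17 (C/A), 20 (U/A), 23 (U/A), 24 (C/G), 27 (U/C), 29 (G/A), 35 (U/C), 46 (A/U).
There are 10 differences over 48 sites, so p = 10/48 = 0.2083.

0.2083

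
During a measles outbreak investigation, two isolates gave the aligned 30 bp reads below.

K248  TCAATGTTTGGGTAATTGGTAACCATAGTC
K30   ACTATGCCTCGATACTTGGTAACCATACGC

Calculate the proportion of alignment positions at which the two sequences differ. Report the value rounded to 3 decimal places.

Mismatches occur at site 1 (T→A), site 3 (A→T), site 7 (T→C), site 8 (T→C), site 10 (G→C), site 12 (G→A), site 15 (A→C), site 28 (G→C), site 29 (T→G).
There are 9 differences over 30 sites, so p = 9/30 = 0.300.

0.300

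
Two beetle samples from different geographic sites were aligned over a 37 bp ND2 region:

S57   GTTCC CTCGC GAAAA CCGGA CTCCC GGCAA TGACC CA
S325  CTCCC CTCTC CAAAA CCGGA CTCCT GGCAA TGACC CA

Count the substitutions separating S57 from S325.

Differing sites — 1:G/C; 3:T/C; 9:G/T; 11:G/C; 25:C/T.
That gives 5 mismatches out of 37 aligned sites, so the Hamming distance is 5.

5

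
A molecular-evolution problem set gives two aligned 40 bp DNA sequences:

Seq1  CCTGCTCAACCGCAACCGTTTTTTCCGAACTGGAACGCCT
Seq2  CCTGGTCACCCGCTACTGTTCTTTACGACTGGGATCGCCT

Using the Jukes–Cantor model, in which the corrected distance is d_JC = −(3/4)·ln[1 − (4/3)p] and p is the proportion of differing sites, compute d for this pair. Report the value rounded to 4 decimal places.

The sequences differ at positions 5 (C/G), 9 (A/C), 14 (A/T), 17 (C/T), 21 (T/C), 25 (C/A), 29 (A/C), 30 (C/T), 31 (T/G), 35 (A/T).
p = 10/40 = 0.250000.
d = −0.75 · ln(1 − (4/3)·0.250000) = −0.75 · ln(0.666667) = −0.75 · (-0.405465) = 0.3041.

0.3041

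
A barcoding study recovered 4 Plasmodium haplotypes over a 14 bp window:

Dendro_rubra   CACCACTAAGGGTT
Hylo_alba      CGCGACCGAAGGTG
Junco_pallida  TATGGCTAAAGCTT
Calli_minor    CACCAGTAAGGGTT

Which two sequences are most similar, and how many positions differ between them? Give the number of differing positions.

1

Pairwise Hamming distances:
  Dendro_rubra vs Hylo_alba: 6
  Dendro_rubra vs Junco_pallida: 6
  Dendro_rubra vs Calli_minor: 1
  Hylo_alba vs Junco_pallida: 8
  Hylo_alba vs Calli_minor: 7
  Junco_pallida vs Calli_minor: 7
The smallest is 1, between Dendro_rubra and Calli_minor.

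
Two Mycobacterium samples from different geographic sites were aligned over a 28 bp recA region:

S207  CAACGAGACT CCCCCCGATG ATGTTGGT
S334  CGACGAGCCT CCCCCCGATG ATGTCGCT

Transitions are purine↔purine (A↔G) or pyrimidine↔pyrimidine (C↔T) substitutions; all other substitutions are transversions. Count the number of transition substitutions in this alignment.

2

Mismatches occur at site 2 (A/G, transition), site 8 (A/C, transversion), site 25 (T/C, transition), site 27 (G/C, transversion).
Of the 4 differences, 2 transitions and 2 transversions, so the answer is 2.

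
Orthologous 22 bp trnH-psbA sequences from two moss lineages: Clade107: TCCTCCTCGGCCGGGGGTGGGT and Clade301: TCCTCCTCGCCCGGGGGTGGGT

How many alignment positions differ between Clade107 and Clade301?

1

Differing sites — 10:G/C.
That gives 1 mismatch out of 22 aligned sites, so the Hamming distance is 1.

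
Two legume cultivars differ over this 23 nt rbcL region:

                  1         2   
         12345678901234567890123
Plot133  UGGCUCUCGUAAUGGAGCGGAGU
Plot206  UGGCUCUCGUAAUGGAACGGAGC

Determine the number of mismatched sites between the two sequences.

2

The sequences differ at positions 17 (G/A), 23 (U/C).
That gives 2 mismatches out of 23 aligned sites, so the Hamming distance is 2.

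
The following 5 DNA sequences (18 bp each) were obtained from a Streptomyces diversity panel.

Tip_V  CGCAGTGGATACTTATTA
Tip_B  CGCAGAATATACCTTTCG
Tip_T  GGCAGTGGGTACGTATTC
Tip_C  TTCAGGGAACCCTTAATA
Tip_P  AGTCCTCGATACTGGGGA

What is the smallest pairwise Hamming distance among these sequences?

Pairwise Hamming distances:
  Tip_V vs Tip_B: 7
  Tip_V vs Tip_T: 4
  Tip_V vs Tip_C: 7
  Tip_V vs Tip_P: 9
  Tip_B vs Tip_T: 9
  Tip_B vs Tip_C: 12
  Tip_B vs Tip_P: 13
  Tip_T vs Tip_C: 10
  Tip_T vs Tip_P: 12
  Tip_C vs Tip_P: 14
The smallest is 4, between Tip_V and Tip_T.

4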